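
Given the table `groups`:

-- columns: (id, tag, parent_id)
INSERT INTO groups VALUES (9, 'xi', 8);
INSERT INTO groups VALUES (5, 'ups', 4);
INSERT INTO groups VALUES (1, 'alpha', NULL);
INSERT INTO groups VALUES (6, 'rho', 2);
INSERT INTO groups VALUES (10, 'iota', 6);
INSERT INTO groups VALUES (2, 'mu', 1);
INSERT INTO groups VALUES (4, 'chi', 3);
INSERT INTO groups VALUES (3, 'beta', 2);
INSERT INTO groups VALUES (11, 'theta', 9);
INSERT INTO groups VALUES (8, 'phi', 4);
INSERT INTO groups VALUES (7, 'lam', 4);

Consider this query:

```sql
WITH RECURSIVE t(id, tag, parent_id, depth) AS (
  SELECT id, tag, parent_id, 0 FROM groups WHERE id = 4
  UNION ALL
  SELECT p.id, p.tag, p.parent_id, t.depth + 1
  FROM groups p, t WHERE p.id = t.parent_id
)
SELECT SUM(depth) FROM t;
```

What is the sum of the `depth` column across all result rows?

6

Base: id=4 (chi), parent_id=3, depth 0.
Iteration 1: join on id=3 -> beta (id 3, parent_id=2, depth 1).
Iteration 2: join on id=2 -> mu (id 2, parent_id=1, depth 2).
Iteration 3: join on id=1 -> alpha (id 1, parent_id=NULL, depth 3).
Iteration 4: parent_id is NULL; no match; recursion stops.
SUM(depth) = 0 + 1 + 2 + 3 = 6.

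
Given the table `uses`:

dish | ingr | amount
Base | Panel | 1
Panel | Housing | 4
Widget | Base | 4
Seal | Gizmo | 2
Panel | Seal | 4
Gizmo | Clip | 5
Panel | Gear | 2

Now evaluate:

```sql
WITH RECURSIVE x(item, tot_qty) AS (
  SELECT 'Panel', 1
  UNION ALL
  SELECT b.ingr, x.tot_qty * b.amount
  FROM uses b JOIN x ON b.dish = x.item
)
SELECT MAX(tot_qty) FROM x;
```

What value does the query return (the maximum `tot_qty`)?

Base: (Panel, tot_qty=1).
Iteration 1: components of {Panel} -> Gear = 1*2 = 2, Housing = 1*4 = 4, Seal = 1*4 = 4.
Iteration 2: components of {Gear,Housing,Seal} -> Gizmo = 4*2 = 8.
Iteration 3: components of {Gizmo} -> Clip = 8*5 = 40.
Iteration 4: no further components; recursion stops.
tot_qty values: 1, 2, 4, 4, 8, 40; the maximum is 40.

40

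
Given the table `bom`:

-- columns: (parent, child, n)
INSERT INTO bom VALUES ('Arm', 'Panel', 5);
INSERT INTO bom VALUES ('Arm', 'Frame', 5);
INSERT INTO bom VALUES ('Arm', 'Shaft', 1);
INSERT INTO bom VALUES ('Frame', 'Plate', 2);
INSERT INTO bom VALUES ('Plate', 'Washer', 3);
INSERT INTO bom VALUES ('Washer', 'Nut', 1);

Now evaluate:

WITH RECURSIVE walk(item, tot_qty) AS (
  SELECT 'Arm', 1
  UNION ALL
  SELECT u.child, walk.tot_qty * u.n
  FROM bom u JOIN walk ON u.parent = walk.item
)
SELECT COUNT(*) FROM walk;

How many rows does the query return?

7

Base: (Arm, tot_qty=1).
Iteration 1: components of {Arm} -> Frame = 1*5 = 5, Panel = 1*5 = 5, Shaft = 1*1 = 1.
Iteration 2: components of {Frame,Panel,Shaft} -> Plate = 5*2 = 10.
Iteration 3: components of {Plate} -> Washer = 10*3 = 30.
Iteration 4: components of {Washer} -> Nut = 30*1 = 30.
Iteration 5: no further components; recursion stops.
Total rows emitted: 7.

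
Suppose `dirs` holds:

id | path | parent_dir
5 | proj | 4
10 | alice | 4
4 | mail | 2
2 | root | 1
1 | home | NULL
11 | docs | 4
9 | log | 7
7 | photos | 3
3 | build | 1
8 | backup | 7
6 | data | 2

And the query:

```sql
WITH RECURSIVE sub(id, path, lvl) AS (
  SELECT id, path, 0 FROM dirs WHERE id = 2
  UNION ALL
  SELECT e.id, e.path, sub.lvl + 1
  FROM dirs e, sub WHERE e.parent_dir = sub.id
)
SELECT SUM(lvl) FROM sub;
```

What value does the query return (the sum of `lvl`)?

Base: id=2 (root) at lvl 0.
Iteration 1: rows with parent_dir in {2} -> mail (id 4, lvl 1), data (id 6, lvl 1).
Iteration 2: rows with parent_dir in {4,6} -> proj (id 5, lvl 2), alice (id 10, lvl 2), docs (id 11, lvl 2).
Iteration 3: no rows with parent_dir in {5,10,11}; recursion stops.
SUM(lvl) = 0 + 1 + 1 + 2 + 2 + 2 = 8.

8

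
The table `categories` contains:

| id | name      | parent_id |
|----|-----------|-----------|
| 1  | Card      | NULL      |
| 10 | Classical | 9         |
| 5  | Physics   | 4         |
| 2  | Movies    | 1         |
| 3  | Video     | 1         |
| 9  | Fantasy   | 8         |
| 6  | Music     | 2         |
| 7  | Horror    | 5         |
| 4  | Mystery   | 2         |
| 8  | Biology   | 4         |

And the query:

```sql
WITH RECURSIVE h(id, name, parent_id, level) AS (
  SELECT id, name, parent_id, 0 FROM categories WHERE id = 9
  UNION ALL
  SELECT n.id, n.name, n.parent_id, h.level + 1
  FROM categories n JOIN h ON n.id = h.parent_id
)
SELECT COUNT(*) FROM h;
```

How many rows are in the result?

5

Base: id=9 (Fantasy), parent_id=8, level 0.
Iteration 1: join on id=8 -> Biology (id 8, parent_id=4, level 1).
Iteration 2: join on id=4 -> Mystery (id 4, parent_id=2, level 2).
Iteration 3: join on id=2 -> Movies (id 2, parent_id=1, level 3).
Iteration 4: join on id=1 -> Card (id 1, parent_id=NULL, level 4).
Iteration 5: parent_id is NULL; no match; recursion stops.
Total rows emitted: 5.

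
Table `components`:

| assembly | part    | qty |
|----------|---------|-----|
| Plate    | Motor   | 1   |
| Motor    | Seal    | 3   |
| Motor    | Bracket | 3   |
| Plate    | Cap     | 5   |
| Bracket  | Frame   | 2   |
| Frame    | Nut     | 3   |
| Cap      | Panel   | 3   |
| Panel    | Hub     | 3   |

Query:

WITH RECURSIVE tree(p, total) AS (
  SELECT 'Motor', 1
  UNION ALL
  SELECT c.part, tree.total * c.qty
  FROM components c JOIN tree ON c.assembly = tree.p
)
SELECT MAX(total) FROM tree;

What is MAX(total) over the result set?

18

Base: (Motor, total=1).
Iteration 1: components of {Motor} -> Bracket = 1*3 = 3, Seal = 1*3 = 3.
Iteration 2: components of {Bracket,Seal} -> Frame = 3*2 = 6.
Iteration 3: components of {Frame} -> Nut = 6*3 = 18.
Iteration 4: no further components; recursion stops.
total values: 1, 3, 3, 6, 18; the maximum is 18.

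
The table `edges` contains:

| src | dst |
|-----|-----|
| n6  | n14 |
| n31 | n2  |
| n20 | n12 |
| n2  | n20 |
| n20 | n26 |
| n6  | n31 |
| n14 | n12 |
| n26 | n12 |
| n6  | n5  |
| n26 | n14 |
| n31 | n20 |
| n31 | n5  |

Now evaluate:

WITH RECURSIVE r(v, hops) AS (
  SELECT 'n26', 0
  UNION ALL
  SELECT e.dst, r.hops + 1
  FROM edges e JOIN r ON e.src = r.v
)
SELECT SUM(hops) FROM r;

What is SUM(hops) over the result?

4

Base: (n26, hops=0).
Iteration 1: edges from {n26} -> (n12, hops=1), (n14, hops=1).
Iteration 2: edges from {n12,n14} -> (n12, hops=2).
Iteration 3: no outgoing edges from {n12}; recursion stops.
SUM(hops) = 0 + 1 + 1 + 2 = 4.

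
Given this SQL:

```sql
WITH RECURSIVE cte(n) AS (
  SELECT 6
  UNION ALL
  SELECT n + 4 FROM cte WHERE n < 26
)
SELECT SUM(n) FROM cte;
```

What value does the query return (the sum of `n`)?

Base: n=6.
Iteration 1: 6 < 26 holds -> n = 6 + 4 = 10.
Iteration 2: 10 < 26 holds -> n = 10 + 4 = 14.
Iteration 3: 14 < 26 holds -> n = 14 + 4 = 18.
Iteration 4: 18 < 26 holds -> n = 18 + 4 = 22.
Iteration 5: 22 < 26 holds -> n = 22 + 4 = 26.
Iteration 6: 26 < 26 fails; recursion stops.
SUM(n) = 6 + 10 + 14 + 18 + 22 + 26 = 96.

96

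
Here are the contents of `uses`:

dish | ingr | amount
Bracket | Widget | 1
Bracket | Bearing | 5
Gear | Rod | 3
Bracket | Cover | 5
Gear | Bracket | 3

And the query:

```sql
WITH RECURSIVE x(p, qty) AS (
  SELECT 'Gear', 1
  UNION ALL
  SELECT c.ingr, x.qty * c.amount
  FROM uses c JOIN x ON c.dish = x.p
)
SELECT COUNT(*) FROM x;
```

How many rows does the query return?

6

Base: (Gear, qty=1).
Iteration 1: components of {Gear} -> Bracket = 1*3 = 3, Rod = 1*3 = 3.
Iteration 2: components of {Bracket,Rod} -> Bearing = 3*5 = 15, Cover = 3*5 = 15, Widget = 3*1 = 3.
Iteration 3: no further components; recursion stops.
Total rows emitted: 6.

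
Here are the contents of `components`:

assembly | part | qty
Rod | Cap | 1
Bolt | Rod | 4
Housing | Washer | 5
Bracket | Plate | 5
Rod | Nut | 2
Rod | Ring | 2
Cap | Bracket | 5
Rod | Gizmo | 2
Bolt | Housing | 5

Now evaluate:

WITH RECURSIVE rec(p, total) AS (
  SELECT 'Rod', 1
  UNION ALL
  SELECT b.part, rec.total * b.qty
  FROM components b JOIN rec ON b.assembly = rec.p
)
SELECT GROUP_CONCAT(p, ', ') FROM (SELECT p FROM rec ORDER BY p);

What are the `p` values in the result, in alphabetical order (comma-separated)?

Base: (Rod, total=1).
Iteration 1: components of {Rod} -> Cap = 1*1 = 1, Gizmo = 1*2 = 2, Nut = 1*2 = 2, Ring = 1*2 = 2.
Iteration 2: components of {Cap,Gizmo,Nut,Ring} -> Bracket = 1*5 = 5.
Iteration 3: components of {Bracket} -> Plate = 5*5 = 25.
Iteration 4: no further components; recursion stops.

Bracket, Cap, Gizmo, Nut, Plate, Ring, Rod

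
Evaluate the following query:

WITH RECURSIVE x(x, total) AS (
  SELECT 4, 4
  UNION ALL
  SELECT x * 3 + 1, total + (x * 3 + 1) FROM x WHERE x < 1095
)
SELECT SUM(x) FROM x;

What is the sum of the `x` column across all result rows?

Base: x=4, total=4.
Iteration 1: 4 < 1095 holds -> x = 4 * 3 + 1 = 13, total = 4 + 13 = 17.
Iteration 2: 13 < 1095 holds -> x = 13 * 3 + 1 = 40, total = 17 + 40 = 57.
Iteration 3: 40 < 1095 holds -> x = 40 * 3 + 1 = 121, total = 57 + 121 = 178.
Iteration 4: 121 < 1095 holds -> x = 121 * 3 + 1 = 364, total = 178 + 364 = 542.
Iteration 5: 364 < 1095 holds -> x = 364 * 3 + 1 = 1093, total = 542 + 1093 = 1635.
Iteration 6: 1093 < 1095 holds -> x = 1093 * 3 + 1 = 3280, total = 1635 + 3280 = 4915.
Iteration 7: 3280 < 1095 fails; recursion stops.
SUM(x) = 4 + 13 + 40 + 121 + 364 + 1093 + 3280 = 4915.

4915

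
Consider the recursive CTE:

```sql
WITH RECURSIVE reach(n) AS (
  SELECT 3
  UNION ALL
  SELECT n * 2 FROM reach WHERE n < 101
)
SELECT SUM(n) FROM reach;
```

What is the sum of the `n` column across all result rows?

381

Base: n=3.
Iteration 1: 3 < 101 holds -> n = 3 * 2 = 6.
Iteration 2: 6 < 101 holds -> n = 6 * 2 = 12.
Iteration 3: 12 < 101 holds -> n = 12 * 2 = 24.
Iteration 4: 24 < 101 holds -> n = 24 * 2 = 48.
Iteration 5: 48 < 101 holds -> n = 48 * 2 = 96.
Iteration 6: 96 < 101 holds -> n = 96 * 2 = 192.
Iteration 7: 192 < 101 fails; recursion stops.
SUM(n) = 3 + 6 + 12 + 24 + 48 + 96 + 192 = 381.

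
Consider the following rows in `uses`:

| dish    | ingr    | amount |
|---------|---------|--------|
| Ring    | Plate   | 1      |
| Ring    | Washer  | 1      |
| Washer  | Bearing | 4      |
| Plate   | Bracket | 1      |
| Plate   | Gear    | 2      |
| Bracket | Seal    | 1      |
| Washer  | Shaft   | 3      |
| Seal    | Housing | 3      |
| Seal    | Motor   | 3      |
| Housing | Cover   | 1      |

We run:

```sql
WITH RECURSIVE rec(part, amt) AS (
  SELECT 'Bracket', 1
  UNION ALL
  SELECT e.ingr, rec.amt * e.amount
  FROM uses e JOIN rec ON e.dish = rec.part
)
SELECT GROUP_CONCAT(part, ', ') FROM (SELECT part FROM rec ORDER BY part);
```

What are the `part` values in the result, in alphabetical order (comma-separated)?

Base: (Bracket, amt=1).
Iteration 1: components of {Bracket} -> Seal = 1*1 = 1.
Iteration 2: components of {Seal} -> Housing = 1*3 = 3, Motor = 1*3 = 3.
Iteration 3: components of {Housing,Motor} -> Cover = 3*1 = 3.
Iteration 4: no further components; recursion stops.

Bracket, Cover, Housing, Motor, Seal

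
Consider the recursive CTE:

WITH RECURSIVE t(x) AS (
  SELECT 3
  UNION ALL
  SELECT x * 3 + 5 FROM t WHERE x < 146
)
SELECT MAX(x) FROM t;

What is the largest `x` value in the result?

146

Base: x=3.
Iteration 1: 3 < 146 holds -> x = 3 * 3 + 5 = 14.
Iteration 2: 14 < 146 holds -> x = 14 * 3 + 5 = 47.
Iteration 3: 47 < 146 holds -> x = 47 * 3 + 5 = 146.
Iteration 4: 146 < 146 fails; recursion stops.
x values: 3, 14, 47, 146; the maximum is 146.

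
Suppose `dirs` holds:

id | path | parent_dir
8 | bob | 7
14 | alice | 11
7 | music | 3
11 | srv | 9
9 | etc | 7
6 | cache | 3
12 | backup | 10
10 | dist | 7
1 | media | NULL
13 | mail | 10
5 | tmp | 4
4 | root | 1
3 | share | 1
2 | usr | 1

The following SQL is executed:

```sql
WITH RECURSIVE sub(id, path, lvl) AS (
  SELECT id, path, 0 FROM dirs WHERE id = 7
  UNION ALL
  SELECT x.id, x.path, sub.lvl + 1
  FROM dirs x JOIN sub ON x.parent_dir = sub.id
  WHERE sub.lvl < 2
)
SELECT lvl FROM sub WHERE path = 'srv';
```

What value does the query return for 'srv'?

Base: id=7 (music) at lvl 0.
Iteration 1: rows with parent_dir in {7} -> bob (id 8, lvl 1), etc (id 9, lvl 1), dist (id 10, lvl 1).
Iteration 2: rows with parent_dir in {8,9,10} -> srv (id 11, lvl 2), backup (id 12, lvl 2), mail (id 13, lvl 2).
Iteration 3: lvl < 2 fails for all current rows; recursion stops.

2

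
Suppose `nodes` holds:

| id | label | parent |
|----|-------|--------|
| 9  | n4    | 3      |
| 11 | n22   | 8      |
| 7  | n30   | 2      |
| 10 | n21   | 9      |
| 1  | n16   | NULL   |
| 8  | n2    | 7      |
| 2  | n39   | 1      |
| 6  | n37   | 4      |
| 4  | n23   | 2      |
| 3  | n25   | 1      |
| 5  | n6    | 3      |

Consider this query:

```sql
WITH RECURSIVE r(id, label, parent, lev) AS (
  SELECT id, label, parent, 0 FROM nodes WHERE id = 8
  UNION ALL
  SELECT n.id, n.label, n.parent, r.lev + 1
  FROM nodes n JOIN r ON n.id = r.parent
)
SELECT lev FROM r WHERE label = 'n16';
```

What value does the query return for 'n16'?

3

Base: id=8 (n2), parent=7, lev 0.
Iteration 1: join on id=7 -> n30 (id 7, parent=2, lev 1).
Iteration 2: join on id=2 -> n39 (id 2, parent=1, lev 2).
Iteration 3: join on id=1 -> n16 (id 1, parent=NULL, lev 3).
Iteration 4: parent is NULL; no match; recursion stops.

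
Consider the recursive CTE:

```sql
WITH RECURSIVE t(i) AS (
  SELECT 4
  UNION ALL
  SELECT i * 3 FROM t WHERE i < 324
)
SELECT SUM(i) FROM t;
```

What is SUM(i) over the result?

484

Base: i=4.
Iteration 1: 4 < 324 holds -> i = 4 * 3 = 12.
Iteration 2: 12 < 324 holds -> i = 12 * 3 = 36.
Iteration 3: 36 < 324 holds -> i = 36 * 3 = 108.
Iteration 4: 108 < 324 holds -> i = 108 * 3 = 324.
Iteration 5: 324 < 324 fails; recursion stops.
SUM(i) = 4 + 12 + 36 + 108 + 324 = 484.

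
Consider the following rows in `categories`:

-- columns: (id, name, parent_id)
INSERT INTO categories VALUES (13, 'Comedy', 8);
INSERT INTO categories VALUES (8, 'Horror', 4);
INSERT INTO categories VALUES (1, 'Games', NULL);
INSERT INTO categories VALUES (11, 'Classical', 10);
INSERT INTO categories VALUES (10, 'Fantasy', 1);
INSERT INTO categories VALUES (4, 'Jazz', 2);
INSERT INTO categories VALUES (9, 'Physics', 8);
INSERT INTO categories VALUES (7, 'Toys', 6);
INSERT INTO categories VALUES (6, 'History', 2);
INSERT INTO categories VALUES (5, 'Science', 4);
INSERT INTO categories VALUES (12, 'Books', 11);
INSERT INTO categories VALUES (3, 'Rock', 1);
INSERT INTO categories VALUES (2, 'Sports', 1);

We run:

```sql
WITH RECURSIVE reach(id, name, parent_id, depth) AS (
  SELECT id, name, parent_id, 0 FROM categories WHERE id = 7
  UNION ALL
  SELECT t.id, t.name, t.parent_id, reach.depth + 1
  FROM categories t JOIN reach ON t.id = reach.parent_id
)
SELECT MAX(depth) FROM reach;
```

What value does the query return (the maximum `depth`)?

Base: id=7 (Toys), parent_id=6, depth 0.
Iteration 1: join on id=6 -> History (id 6, parent_id=2, depth 1).
Iteration 2: join on id=2 -> Sports (id 2, parent_id=1, depth 2).
Iteration 3: join on id=1 -> Games (id 1, parent_id=NULL, depth 3).
Iteration 4: parent_id is NULL; no match; recursion stops.
depth values: 0, 1, 2, 3; the maximum is 3.

3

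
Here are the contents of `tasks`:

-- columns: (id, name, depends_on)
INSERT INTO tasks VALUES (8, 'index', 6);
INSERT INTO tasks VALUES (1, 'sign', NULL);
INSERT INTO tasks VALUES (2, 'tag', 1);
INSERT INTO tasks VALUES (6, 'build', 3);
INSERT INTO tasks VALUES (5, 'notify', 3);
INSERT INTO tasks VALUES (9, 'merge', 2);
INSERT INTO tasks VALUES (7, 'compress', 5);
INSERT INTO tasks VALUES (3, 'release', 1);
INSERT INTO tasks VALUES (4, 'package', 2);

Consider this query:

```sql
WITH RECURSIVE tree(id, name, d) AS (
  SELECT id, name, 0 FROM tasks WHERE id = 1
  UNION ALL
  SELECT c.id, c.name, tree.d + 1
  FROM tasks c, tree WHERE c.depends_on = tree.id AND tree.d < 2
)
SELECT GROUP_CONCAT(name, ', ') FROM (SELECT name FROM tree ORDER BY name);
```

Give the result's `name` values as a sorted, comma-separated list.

Base: id=1 (sign) at d 0.
Iteration 1: rows with depends_on in {1} -> tag (id 2, d 1), release (id 3, d 1).
Iteration 2: rows with depends_on in {2,3} -> package (id 4, d 2), notify (id 5, d 2), build (id 6, d 2), merge (id 9, d 2).
Iteration 3: d < 2 fails for all current rows; recursion stops.

build, merge, notify, package, release, sign, tag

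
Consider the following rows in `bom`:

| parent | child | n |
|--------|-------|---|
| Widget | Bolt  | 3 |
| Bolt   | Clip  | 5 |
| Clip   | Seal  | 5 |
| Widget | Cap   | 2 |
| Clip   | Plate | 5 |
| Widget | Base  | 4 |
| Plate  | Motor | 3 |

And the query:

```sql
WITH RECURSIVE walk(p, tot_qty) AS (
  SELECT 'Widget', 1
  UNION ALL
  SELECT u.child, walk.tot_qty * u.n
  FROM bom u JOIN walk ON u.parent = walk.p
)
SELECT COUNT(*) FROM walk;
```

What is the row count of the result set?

8

Base: (Widget, tot_qty=1).
Iteration 1: components of {Widget} -> Base = 1*4 = 4, Bolt = 1*3 = 3, Cap = 1*2 = 2.
Iteration 2: components of {Base,Bolt,Cap} -> Clip = 3*5 = 15.
Iteration 3: components of {Clip} -> Plate = 15*5 = 75, Seal = 15*5 = 75.
Iteration 4: components of {Plate,Seal} -> Motor = 75*3 = 225.
Iteration 5: no further components; recursion stops.
Total rows emitted: 8.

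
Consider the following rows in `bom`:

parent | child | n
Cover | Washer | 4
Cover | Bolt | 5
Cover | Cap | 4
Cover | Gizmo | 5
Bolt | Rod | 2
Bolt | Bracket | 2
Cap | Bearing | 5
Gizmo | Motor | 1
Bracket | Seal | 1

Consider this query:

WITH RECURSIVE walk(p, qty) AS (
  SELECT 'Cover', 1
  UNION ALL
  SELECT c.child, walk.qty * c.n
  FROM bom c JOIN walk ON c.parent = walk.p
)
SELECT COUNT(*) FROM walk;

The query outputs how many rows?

Base: (Cover, qty=1).
Iteration 1: components of {Cover} -> Bolt = 1*5 = 5, Cap = 1*4 = 4, Gizmo = 1*5 = 5, Washer = 1*4 = 4.
Iteration 2: components of {Bolt,Cap,Gizmo,Washer} -> Bearing = 4*5 = 20, Bracket = 5*2 = 10, Motor = 5*1 = 5, Rod = 5*2 = 10.
Iteration 3: components of {Bearing,Bracket,Motor,Rod} -> Seal = 10*1 = 10.
Iteration 4: no further components; recursion stops.
Total rows emitted: 10.

10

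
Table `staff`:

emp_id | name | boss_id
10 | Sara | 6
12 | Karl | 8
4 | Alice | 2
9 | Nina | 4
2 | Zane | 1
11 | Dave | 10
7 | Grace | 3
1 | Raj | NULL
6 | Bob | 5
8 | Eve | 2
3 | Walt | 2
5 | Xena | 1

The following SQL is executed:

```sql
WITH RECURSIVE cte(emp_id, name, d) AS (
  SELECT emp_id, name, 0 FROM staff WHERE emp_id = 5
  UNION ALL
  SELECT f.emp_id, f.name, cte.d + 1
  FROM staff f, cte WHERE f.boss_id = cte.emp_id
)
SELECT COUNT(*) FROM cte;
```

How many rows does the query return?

Base: emp_id=5 (Xena) at d 0.
Iteration 1: rows with boss_id in {5} -> Bob (id 6, d 1).
Iteration 2: rows with boss_id in {6} -> Sara (id 10, d 2).
Iteration 3: rows with boss_id in {10} -> Dave (id 11, d 3).
Iteration 4: no rows with boss_id in {11}; recursion stops.
Total rows emitted: 4.

4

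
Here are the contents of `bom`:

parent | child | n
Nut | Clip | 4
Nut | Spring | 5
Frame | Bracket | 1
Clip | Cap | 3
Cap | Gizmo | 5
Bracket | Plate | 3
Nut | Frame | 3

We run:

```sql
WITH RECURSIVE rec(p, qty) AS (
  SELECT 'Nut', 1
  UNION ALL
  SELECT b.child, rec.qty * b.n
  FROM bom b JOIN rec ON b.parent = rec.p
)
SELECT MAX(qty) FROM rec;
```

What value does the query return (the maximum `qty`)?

60

Base: (Nut, qty=1).
Iteration 1: components of {Nut} -> Clip = 1*4 = 4, Frame = 1*3 = 3, Spring = 1*5 = 5.
Iteration 2: components of {Clip,Frame,Spring} -> Bracket = 3*1 = 3, Cap = 4*3 = 12.
Iteration 3: components of {Bracket,Cap} -> Gizmo = 12*5 = 60, Plate = 3*3 = 9.
Iteration 4: no further components; recursion stops.
qty values: 1, 4, 5, 3, 12, 3, 60, 9; the maximum is 60.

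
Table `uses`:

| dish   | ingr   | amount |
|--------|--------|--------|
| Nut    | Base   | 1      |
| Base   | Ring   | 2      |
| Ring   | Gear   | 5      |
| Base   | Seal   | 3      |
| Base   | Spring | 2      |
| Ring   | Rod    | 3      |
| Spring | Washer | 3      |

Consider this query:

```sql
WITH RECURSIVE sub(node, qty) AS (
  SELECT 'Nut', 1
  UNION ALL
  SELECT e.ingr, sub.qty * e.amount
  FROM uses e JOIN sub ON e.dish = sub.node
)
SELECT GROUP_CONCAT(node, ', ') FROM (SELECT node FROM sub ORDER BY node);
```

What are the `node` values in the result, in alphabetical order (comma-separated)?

Base, Gear, Nut, Ring, Rod, Seal, Spring, Washer

Base: (Nut, qty=1).
Iteration 1: components of {Nut} -> Base = 1*1 = 1.
Iteration 2: components of {Base} -> Ring = 1*2 = 2, Seal = 1*3 = 3, Spring = 1*2 = 2.
Iteration 3: components of {Ring,Seal,Spring} -> Gear = 2*5 = 10, Rod = 2*3 = 6, Washer = 2*3 = 6.
Iteration 4: no further components; recursion stops.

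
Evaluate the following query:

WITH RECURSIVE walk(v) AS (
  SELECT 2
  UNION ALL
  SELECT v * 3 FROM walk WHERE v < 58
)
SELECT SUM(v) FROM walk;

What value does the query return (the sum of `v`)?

Base: v=2.
Iteration 1: 2 < 58 holds -> v = 2 * 3 = 6.
Iteration 2: 6 < 58 holds -> v = 6 * 3 = 18.
Iteration 3: 18 < 58 holds -> v = 18 * 3 = 54.
Iteration 4: 54 < 58 holds -> v = 54 * 3 = 162.
Iteration 5: 162 < 58 fails; recursion stops.
SUM(v) = 2 + 6 + 18 + 54 + 162 = 242.

242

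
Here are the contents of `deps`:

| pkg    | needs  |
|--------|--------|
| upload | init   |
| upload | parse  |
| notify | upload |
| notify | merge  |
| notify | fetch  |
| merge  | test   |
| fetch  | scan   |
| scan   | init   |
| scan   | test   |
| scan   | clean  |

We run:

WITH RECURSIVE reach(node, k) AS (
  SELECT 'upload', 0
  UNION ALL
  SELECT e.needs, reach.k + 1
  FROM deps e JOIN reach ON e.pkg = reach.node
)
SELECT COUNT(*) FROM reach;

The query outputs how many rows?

Base: (upload, k=0).
Iteration 1: edges from {upload} -> (init, k=1), (parse, k=1).
Iteration 2: no outgoing edges from {init,parse}; recursion stops.
Total rows emitted: 3.

3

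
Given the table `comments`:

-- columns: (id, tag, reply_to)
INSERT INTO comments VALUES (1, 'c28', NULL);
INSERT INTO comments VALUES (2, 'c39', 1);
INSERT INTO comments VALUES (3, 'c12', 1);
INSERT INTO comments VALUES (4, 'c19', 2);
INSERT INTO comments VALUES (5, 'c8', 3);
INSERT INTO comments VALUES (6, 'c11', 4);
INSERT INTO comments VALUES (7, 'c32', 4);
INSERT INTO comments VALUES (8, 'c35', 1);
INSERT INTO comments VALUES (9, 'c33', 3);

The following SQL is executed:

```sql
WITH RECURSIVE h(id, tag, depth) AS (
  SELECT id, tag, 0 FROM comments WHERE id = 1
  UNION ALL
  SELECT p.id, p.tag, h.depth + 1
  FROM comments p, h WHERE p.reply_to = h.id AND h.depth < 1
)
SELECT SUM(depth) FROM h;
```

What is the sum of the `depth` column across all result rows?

Base: id=1 (c28) at depth 0.
Iteration 1: rows with reply_to in {1} -> c39 (id 2, depth 1), c12 (id 3, depth 1), c35 (id 8, depth 1).
Iteration 2: depth < 1 fails for all current rows; recursion stops.
SUM(depth) = 0 + 1 + 1 + 1 = 3.

3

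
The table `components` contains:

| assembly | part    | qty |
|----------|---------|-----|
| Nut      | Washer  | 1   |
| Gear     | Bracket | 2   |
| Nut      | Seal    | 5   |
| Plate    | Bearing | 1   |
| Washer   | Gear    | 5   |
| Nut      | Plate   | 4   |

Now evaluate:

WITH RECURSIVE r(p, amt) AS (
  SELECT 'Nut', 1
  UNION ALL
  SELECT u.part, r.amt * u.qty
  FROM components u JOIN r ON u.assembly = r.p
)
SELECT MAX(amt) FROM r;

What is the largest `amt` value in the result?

Base: (Nut, amt=1).
Iteration 1: components of {Nut} -> Plate = 1*4 = 4, Seal = 1*5 = 5, Washer = 1*1 = 1.
Iteration 2: components of {Plate,Seal,Washer} -> Bearing = 4*1 = 4, Gear = 1*5 = 5.
Iteration 3: components of {Bearing,Gear} -> Bracket = 5*2 = 10.
Iteration 4: no further components; recursion stops.
amt values: 1, 5, 1, 4, 5, 4, 10; the maximum is 10.

10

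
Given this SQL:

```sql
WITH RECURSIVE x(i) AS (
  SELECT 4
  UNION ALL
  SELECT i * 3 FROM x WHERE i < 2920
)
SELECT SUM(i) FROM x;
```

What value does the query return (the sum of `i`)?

13120

Base: i=4.
Iteration 1: 4 < 2920 holds -> i = 4 * 3 = 12.
Iteration 2: 12 < 2920 holds -> i = 12 * 3 = 36.
Iteration 3: 36 < 2920 holds -> i = 36 * 3 = 108.
Iteration 4: 108 < 2920 holds -> i = 108 * 3 = 324.
Iteration 5: 324 < 2920 holds -> i = 324 * 3 = 972.
Iteration 6: 972 < 2920 holds -> i = 972 * 3 = 2916.
Iteration 7: 2916 < 2920 holds -> i = 2916 * 3 = 8748.
Iteration 8: 8748 < 2920 fails; recursion stops.
SUM(i) = 4 + 12 + 36 + 108 + 324 + 972 + 2916 + 8748 = 13120.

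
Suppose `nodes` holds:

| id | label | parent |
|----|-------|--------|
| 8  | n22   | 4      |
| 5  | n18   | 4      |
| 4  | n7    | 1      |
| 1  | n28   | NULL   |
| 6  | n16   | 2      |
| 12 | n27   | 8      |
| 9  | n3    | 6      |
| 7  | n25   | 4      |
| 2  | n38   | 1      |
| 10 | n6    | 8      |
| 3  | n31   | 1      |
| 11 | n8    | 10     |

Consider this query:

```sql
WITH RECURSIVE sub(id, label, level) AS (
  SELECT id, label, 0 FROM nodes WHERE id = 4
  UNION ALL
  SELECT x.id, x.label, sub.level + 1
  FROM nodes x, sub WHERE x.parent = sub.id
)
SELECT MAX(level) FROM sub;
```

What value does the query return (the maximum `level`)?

3

Base: id=4 (n7) at level 0.
Iteration 1: rows with parent in {4} -> n18 (id 5, level 1), n25 (id 7, level 1), n22 (id 8, level 1).
Iteration 2: rows with parent in {5,7,8} -> n6 (id 10, level 2), n27 (id 12, level 2).
Iteration 3: rows with parent in {10,12} -> n8 (id 11, level 3).
Iteration 4: no rows with parent in {11}; recursion stops.
level values: 0, 1, 1, 1, 2, 2, 3; the maximum is 3.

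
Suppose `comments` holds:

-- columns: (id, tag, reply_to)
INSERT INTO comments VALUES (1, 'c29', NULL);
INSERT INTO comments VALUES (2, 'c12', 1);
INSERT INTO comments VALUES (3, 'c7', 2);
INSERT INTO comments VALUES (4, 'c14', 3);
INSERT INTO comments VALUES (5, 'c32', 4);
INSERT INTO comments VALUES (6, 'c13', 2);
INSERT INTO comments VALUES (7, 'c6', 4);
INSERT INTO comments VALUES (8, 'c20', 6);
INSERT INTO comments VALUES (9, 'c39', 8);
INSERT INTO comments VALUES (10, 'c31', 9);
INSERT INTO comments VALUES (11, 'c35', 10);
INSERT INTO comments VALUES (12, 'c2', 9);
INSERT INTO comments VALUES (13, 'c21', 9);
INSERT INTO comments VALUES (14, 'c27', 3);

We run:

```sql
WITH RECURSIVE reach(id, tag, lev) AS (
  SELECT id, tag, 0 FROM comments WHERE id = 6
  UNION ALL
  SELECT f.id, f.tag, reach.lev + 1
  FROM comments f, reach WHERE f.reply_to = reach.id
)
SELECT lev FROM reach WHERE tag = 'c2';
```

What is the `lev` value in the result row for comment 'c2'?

Base: id=6 (c13) at lev 0.
Iteration 1: rows with reply_to in {6} -> c20 (id 8, lev 1).
Iteration 2: rows with reply_to in {8} -> c39 (id 9, lev 2).
Iteration 3: rows with reply_to in {9} -> c31 (id 10, lev 3), c2 (id 12, lev 3), c21 (id 13, lev 3).
Iteration 4: rows with reply_to in {10,12,13} -> c35 (id 11, lev 4).
Iteration 5: no rows with reply_to in {11}; recursion stops.

3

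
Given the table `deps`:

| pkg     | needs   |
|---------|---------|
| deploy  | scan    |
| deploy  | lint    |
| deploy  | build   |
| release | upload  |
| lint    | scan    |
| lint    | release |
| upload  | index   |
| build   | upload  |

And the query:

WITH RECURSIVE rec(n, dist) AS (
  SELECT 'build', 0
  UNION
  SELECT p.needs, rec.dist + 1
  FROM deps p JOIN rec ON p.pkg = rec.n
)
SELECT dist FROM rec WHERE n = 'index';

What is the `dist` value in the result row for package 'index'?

2

Base: (build, dist=0).
Iteration 1: edges from {build} -> (upload, dist=1).
Iteration 2: edges from {upload} -> (index, dist=2).
Iteration 3: no outgoing edges from {index}; recursion stops.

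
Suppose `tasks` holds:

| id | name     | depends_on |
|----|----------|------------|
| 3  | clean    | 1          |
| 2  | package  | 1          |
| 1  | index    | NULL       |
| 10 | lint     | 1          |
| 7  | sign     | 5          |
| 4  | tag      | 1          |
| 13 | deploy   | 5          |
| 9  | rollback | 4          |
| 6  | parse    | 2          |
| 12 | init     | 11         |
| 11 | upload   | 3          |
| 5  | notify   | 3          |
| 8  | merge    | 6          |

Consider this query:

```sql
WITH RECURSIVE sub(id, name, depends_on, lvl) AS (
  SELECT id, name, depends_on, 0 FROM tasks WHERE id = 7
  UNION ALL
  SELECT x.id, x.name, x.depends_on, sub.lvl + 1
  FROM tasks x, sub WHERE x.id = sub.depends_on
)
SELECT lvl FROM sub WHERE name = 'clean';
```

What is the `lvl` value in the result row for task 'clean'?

Base: id=7 (sign), depends_on=5, lvl 0.
Iteration 1: join on id=5 -> notify (id 5, depends_on=3, lvl 1).
Iteration 2: join on id=3 -> clean (id 3, depends_on=1, lvl 2).
Iteration 3: join on id=1 -> index (id 1, depends_on=NULL, lvl 3).
Iteration 4: depends_on is NULL; no match; recursion stops.

2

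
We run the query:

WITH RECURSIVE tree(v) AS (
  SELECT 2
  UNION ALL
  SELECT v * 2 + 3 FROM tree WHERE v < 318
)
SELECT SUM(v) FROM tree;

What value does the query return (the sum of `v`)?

Base: v=2.
Iteration 1: 2 < 318 holds -> v = 2 * 2 + 3 = 7.
Iteration 2: 7 < 318 holds -> v = 7 * 2 + 3 = 17.
Iteration 3: 17 < 318 holds -> v = 17 * 2 + 3 = 37.
Iteration 4: 37 < 318 holds -> v = 37 * 2 + 3 = 77.
Iteration 5: 77 < 318 holds -> v = 77 * 2 + 3 = 157.
Iteration 6: 157 < 318 holds -> v = 157 * 2 + 3 = 317.
Iteration 7: 317 < 318 holds -> v = 317 * 2 + 3 = 637.
Iteration 8: 637 < 318 fails; recursion stops.
SUM(v) = 2 + 7 + 17 + 37 + 77 + 157 + 317 + 637 = 1251.

1251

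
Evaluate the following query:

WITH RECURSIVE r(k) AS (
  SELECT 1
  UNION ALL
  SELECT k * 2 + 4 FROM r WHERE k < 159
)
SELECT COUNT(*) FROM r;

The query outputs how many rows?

Base: k=1.
Iteration 1: 1 < 159 holds -> k = 1 * 2 + 4 = 6.
Iteration 2: 6 < 159 holds -> k = 6 * 2 + 4 = 16.
Iteration 3: 16 < 159 holds -> k = 16 * 2 + 4 = 36.
Iteration 4: 36 < 159 holds -> k = 36 * 2 + 4 = 76.
Iteration 5: 76 < 159 holds -> k = 76 * 2 + 4 = 156.
Iteration 6: 156 < 159 holds -> k = 156 * 2 + 4 = 316.
Iteration 7: 316 < 159 fails; recursion stops.
Total rows emitted: 7.

7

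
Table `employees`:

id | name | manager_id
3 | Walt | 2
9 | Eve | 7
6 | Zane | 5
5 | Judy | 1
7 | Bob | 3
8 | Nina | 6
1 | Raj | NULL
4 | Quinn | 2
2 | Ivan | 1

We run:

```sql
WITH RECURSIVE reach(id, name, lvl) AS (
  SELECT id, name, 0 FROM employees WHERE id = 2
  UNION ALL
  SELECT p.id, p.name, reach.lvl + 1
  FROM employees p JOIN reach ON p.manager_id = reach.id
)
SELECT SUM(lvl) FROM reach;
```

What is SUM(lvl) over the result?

Base: id=2 (Ivan) at lvl 0.
Iteration 1: rows with manager_id in {2} -> Walt (id 3, lvl 1), Quinn (id 4, lvl 1).
Iteration 2: rows with manager_id in {3,4} -> Bob (id 7, lvl 2).
Iteration 3: rows with manager_id in {7} -> Eve (id 9, lvl 3).
Iteration 4: no rows with manager_id in {9}; recursion stops.
SUM(lvl) = 0 + 1 + 1 + 2 + 3 = 7.

7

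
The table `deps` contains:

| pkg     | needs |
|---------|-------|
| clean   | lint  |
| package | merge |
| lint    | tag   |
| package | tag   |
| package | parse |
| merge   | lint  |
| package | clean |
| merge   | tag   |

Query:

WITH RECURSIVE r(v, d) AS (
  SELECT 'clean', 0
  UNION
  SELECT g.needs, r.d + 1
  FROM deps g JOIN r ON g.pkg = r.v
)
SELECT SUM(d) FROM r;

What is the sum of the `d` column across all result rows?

3

Base: (clean, d=0).
Iteration 1: edges from {clean} -> (lint, d=1).
Iteration 2: edges from {lint} -> (tag, d=2).
Iteration 3: no outgoing edges from {tag}; recursion stops.
SUM(d) = 0 + 1 + 2 = 3.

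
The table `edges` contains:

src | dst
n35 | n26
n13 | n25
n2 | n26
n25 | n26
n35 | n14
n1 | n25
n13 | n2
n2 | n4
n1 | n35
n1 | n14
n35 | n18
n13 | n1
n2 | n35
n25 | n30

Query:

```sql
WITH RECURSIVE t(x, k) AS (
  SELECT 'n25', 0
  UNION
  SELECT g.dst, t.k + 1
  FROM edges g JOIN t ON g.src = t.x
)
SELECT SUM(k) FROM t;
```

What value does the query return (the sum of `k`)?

2

Base: (n25, k=0).
Iteration 1: edges from {n25} -> (n26, k=1), (n30, k=1).
Iteration 2: no outgoing edges from {n26,n30}; recursion stops.
SUM(k) = 0 + 1 + 1 = 2.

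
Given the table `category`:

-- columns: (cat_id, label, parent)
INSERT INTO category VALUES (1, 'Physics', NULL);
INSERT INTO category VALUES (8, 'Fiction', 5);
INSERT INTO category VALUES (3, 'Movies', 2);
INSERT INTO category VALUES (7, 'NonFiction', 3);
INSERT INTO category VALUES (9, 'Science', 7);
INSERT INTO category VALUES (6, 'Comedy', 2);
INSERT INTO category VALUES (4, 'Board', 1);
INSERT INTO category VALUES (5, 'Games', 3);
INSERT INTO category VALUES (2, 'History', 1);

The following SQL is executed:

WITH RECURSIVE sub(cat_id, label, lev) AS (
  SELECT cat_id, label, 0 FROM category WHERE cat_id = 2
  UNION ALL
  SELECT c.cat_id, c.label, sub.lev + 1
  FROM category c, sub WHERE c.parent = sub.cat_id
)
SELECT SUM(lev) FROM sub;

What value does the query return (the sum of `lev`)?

Base: cat_id=2 (History) at lev 0.
Iteration 1: rows with parent in {2} -> Movies (id 3, lev 1), Comedy (id 6, lev 1).
Iteration 2: rows with parent in {3,6} -> Games (id 5, lev 2), NonFiction (id 7, lev 2).
Iteration 3: rows with parent in {5,7} -> Fiction (id 8, lev 3), Science (id 9, lev 3).
Iteration 4: no rows with parent in {8,9}; recursion stops.
SUM(lev) = 0 + 1 + 1 + 2 + 2 + 3 + 3 = 12.

12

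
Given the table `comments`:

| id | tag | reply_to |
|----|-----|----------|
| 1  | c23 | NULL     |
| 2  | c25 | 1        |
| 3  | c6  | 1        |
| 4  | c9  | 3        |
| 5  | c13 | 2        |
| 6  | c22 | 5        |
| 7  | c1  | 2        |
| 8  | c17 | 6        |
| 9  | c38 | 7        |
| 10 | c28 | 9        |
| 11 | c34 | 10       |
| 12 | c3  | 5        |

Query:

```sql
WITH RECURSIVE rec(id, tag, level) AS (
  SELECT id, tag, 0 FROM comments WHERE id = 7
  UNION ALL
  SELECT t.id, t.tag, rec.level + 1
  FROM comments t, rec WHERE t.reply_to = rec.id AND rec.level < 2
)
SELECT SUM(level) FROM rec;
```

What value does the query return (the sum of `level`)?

Base: id=7 (c1) at level 0.
Iteration 1: rows with reply_to in {7} -> c38 (id 9, level 1).
Iteration 2: rows with reply_to in {9} -> c28 (id 10, level 2).
Iteration 3: level < 2 fails for all current rows; recursion stops.
SUM(level) = 0 + 1 + 2 = 3.

3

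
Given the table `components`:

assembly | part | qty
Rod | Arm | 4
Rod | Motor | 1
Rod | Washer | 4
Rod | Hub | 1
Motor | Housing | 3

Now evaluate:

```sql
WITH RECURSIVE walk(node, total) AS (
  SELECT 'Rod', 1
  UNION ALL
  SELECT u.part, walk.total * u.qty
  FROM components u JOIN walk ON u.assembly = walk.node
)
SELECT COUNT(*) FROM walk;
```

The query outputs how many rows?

Base: (Rod, total=1).
Iteration 1: components of {Rod} -> Arm = 1*4 = 4, Hub = 1*1 = 1, Motor = 1*1 = 1, Washer = 1*4 = 4.
Iteration 2: components of {Arm,Hub,Motor,Washer} -> Housing = 1*3 = 3.
Iteration 3: no further components; recursion stops.
Total rows emitted: 6.

6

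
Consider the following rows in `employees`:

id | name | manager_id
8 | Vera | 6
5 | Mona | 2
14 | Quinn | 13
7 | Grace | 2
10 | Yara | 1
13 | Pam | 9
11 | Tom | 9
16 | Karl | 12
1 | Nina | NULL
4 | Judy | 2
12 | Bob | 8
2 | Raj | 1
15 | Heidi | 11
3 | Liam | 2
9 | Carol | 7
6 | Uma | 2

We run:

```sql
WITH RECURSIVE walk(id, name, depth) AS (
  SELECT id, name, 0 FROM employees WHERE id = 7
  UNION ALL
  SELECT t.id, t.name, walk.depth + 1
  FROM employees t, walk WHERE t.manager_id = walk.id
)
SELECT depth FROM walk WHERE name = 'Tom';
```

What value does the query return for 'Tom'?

2

Base: id=7 (Grace) at depth 0.
Iteration 1: rows with manager_id in {7} -> Carol (id 9, depth 1).
Iteration 2: rows with manager_id in {9} -> Tom (id 11, depth 2), Pam (id 13, depth 2).
Iteration 3: rows with manager_id in {11,13} -> Quinn (id 14, depth 3), Heidi (id 15, depth 3).
Iteration 4: no rows with manager_id in {14,15}; recursion stops.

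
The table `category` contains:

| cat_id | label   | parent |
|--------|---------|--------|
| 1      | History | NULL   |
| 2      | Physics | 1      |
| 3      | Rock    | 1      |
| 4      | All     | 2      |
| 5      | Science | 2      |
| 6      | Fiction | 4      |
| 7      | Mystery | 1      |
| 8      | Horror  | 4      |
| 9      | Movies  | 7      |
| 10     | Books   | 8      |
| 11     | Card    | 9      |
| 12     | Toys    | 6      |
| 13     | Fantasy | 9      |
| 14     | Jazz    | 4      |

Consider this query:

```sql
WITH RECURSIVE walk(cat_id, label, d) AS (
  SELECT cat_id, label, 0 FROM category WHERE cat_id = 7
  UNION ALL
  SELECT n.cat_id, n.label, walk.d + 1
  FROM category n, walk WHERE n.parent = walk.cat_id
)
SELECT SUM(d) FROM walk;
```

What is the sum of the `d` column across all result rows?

Base: cat_id=7 (Mystery) at d 0.
Iteration 1: rows with parent in {7} -> Movies (id 9, d 1).
Iteration 2: rows with parent in {9} -> Card (id 11, d 2), Fantasy (id 13, d 2).
Iteration 3: no rows with parent in {11,13}; recursion stops.
SUM(d) = 0 + 1 + 2 + 2 = 5.

5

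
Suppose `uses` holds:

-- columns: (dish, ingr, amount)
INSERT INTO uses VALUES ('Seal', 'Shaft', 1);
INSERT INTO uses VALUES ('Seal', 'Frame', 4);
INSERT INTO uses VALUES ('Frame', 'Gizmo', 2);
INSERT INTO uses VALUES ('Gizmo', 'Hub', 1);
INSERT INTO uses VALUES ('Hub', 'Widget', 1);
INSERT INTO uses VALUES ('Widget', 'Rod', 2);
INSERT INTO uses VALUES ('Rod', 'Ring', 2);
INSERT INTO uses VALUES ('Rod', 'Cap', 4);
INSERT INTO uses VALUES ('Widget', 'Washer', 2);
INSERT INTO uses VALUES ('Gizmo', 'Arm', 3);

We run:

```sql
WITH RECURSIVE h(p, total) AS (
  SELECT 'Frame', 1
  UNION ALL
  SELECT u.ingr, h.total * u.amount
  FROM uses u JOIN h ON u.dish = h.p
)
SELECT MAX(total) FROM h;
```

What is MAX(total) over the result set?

Base: (Frame, total=1).
Iteration 1: components of {Frame} -> Gizmo = 1*2 = 2.
Iteration 2: components of {Gizmo} -> Arm = 2*3 = 6, Hub = 2*1 = 2.
Iteration 3: components of {Arm,Hub} -> Widget = 2*1 = 2.
Iteration 4: components of {Widget} -> Rod = 2*2 = 4, Washer = 2*2 = 4.
Iteration 5: components of {Rod,Washer} -> Cap = 4*4 = 16, Ring = 4*2 = 8.
Iteration 6: no further components; recursion stops.
total values: 1, 2, 2, 6, 2, 4, 4, 8, 16; the maximum is 16.

16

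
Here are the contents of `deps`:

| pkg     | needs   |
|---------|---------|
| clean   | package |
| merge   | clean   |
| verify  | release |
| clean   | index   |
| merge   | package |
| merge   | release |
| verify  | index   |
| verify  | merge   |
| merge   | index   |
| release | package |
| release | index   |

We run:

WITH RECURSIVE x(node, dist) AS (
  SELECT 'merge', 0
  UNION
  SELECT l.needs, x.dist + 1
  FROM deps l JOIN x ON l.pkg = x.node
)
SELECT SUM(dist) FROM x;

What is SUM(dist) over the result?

Base: (merge, dist=0).
Iteration 1: edges from {merge} -> (clean, dist=1), (index, dist=1), (package, dist=1), (release, dist=1).
Iteration 2: edges from {clean,index,package,release} -> (index, dist=2), (package, dist=2). [UNION drops 2 duplicate row(s)]
Iteration 3: no outgoing edges from {index,package}; recursion stops.
SUM(dist) = 0 + 1 + 1 + 1 + 1 + 2 + 2 = 8.

8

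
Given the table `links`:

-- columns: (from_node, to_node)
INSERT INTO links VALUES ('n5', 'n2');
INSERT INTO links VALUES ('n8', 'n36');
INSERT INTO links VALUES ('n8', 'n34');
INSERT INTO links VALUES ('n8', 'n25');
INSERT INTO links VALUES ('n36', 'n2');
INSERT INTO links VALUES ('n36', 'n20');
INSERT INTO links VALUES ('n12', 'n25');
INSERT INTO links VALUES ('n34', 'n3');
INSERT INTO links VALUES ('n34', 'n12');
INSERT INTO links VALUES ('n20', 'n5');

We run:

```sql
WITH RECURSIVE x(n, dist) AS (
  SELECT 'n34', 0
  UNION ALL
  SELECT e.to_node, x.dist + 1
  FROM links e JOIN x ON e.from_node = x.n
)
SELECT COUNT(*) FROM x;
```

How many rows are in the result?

4

Base: (n34, dist=0).
Iteration 1: edges from {n34} -> (n12, dist=1), (n3, dist=1).
Iteration 2: edges from {n12,n3} -> (n25, dist=2).
Iteration 3: no outgoing edges from {n25}; recursion stops.
Total rows emitted: 4.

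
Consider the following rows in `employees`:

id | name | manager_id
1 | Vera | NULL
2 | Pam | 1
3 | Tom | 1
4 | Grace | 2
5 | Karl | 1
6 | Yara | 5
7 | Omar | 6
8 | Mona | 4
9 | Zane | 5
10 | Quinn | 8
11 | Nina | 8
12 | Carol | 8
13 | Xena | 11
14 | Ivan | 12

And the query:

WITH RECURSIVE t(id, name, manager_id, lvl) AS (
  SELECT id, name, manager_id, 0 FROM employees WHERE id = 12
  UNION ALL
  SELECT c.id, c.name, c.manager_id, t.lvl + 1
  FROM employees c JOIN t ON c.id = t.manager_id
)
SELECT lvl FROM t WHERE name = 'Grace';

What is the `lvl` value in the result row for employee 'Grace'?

Base: id=12 (Carol), manager_id=8, lvl 0.
Iteration 1: join on id=8 -> Mona (id 8, manager_id=4, lvl 1).
Iteration 2: join on id=4 -> Grace (id 4, manager_id=2, lvl 2).
Iteration 3: join on id=2 -> Pam (id 2, manager_id=1, lvl 3).
Iteration 4: join on id=1 -> Vera (id 1, manager_id=NULL, lvl 4).
Iteration 5: manager_id is NULL; no match; recursion stops.

2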